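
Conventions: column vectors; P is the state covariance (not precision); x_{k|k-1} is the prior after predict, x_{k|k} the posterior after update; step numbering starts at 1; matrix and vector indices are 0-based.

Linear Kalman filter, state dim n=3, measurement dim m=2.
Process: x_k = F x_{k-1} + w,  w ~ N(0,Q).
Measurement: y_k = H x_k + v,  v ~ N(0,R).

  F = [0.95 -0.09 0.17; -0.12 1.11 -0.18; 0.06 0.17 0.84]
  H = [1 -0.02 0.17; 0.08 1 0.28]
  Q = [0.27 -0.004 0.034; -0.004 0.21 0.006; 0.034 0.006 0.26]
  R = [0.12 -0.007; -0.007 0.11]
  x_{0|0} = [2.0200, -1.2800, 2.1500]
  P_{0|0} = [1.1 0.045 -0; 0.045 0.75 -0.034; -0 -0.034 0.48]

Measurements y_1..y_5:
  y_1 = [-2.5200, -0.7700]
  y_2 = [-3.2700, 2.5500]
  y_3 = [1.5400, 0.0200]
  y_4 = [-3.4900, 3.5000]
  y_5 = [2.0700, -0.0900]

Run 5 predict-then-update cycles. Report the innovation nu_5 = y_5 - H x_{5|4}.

innov = [4.6649, -3.5262]

step 1: x^-=[2.3997, -2.0502, 1.7096]  P^-=[1.2760 -0.1780 0.1624; -0.1780 1.1671 0.0384; 0.1624 0.0384 0.6155]  S=[1.4764 -0.0227; -0.0227 1.3338]  K=[0.8853 -0.0078; -0.1186 0.8704; 0.1830 0.1709]  nu=[-5.2513, 0.6095]  x^+=[-2.2541, -0.8970, 0.8529]  P^+=[0.1185 0.0035 -0.0716; 0.0035 0.1312 -0.1248; -0.0716 -0.1248 0.5286]
step 2: x^-=[-1.9156, -0.8787, 0.4287]  P^-=[0.3734 -0.0549 0.0627; -0.0549 0.4363 -0.1544; 0.0627 -0.1544 0.5944]  S=[0.5353 -0.0193; -0.0193 0.5029]  K=[0.7200 0.0128; -0.1402 0.7676; 0.3134 0.0460]  nu=[-1.4448, 3.4619]  x^+=[-2.9114, 1.9810, 0.1353]  P^+=[0.0962 0.0048 -0.0576; 0.0048 0.1254 -0.1441; -0.0576 -0.1441 0.5413]
step 3: x^-=[-2.9211, 2.5240, 0.2757]  P^-=[0.3585 -0.0574 0.0758; -0.0574 0.4372 -0.1762; 0.0758 -0.1762 0.5991]  S=[0.5252 -0.0226; -0.0226 0.4920]  K=[0.7100 0.0173; -0.1498 0.7721; 0.3454 0.0110]  nu=[4.4648, -2.3475]  x^+=[0.2081, 0.0427, 1.7918]  P^+=[0.0941 0.0042 -0.0528; 0.0042 0.1269 -0.1472; -0.0528 -0.1472 0.5365]
step 4: x^-=[0.4984, -0.3001, 1.5249]  P^-=[0.3582 -0.0594 0.0789; -0.0594 0.4405 -0.1785; 0.0789 -0.1785 0.5953]  S=[0.5260 -0.0243; -0.0243 0.4935]  K=[0.7096 0.0174; -0.1516 0.7742; 0.3495 0.0060]  nu=[-4.2537, 3.3333]  x^+=[-2.4618, 2.9253, 0.0584]  P^+=[0.0938 0.0038 -0.0513; 0.0038 0.1269 -0.1464; -0.0513 -0.1464 0.5311]
step 5: x^-=[-2.5921, 3.5320, 0.3987]  P^-=[0.3583 -0.0597 0.0792; -0.0597 0.4402 -0.1772; 0.0792 -0.1772 0.5919]  S=[0.5261 -0.0245; -0.0245 0.4937]  K=[0.7097 0.0172; -0.1515 0.7740; 0.3489 0.0070]  nu=[4.6649, -3.5262]  x^+=[0.6581, 0.0959, 2.0014]  P^+=[0.0938 0.0037 -0.0508; 0.0037 0.1266 -0.1454; -0.0508 -0.1454 0.5279]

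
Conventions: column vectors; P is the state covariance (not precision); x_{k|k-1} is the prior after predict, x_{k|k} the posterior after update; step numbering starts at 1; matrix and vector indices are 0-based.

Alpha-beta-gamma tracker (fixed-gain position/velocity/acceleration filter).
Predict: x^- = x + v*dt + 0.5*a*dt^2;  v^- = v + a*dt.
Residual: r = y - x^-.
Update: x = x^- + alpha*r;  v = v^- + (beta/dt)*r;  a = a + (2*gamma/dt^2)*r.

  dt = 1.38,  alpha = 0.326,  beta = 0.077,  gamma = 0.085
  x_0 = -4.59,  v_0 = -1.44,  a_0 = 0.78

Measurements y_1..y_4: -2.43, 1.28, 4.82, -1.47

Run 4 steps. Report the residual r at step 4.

step 1: x_pred=-5.8345  r=3.4045  x^+=-4.7246  v^+=-0.1736  a^+=1.0839
step 2: x_pred=-3.9321  r=5.2121  x^+=-2.2330  v^+=1.6130  a^+=1.5492
step 3: x_pred=1.4680  r=3.3520  x^+=2.5608  v^+=3.9379  a^+=1.8484
step 4: x_pred=9.7551  r=-11.2251  x^+=6.0957  v^+=5.8623  a^+=0.8464

resid = -11.2251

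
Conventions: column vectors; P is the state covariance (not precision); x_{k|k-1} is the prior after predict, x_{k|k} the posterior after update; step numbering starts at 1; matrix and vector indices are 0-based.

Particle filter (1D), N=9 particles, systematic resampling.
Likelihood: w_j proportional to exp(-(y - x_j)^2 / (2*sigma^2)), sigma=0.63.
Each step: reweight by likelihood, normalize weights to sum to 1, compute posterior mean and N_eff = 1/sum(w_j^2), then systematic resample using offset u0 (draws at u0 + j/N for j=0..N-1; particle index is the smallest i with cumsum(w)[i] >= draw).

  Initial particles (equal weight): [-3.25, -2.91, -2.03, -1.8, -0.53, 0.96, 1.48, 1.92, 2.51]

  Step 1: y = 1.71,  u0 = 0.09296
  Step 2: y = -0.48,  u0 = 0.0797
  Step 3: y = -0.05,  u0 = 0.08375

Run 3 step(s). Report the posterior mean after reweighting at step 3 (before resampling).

post_mean = 1.0050

step 1: w=[0.0000, 0.0000, 0.0000, 0.0000, 0.0006, 0.1745, 0.3315, 0.3352, 0.1582]  mean=1.6985  Neff=3.6009  idx=[5, 6, 6, 6, 7, 7, 7, 8, 8]
step 2: w=[0.7393, 0.0797, 0.0797, 0.0797, 0.0071, 0.0071, 0.0071, 0.0001, 0.0001]  mean=1.1052  Neff=1.7676  idx=[0, 0, 0, 0, 0, 0, 1, 2, 3]
step 3: w=[0.1522, 0.1522, 0.1522, 0.1522, 0.1522, 0.1522, 0.0288, 0.0288, 0.0288]  mean=1.0050  Neff=7.0635  idx=[0, 1, 2, 2, 3, 4, 4, 5, 8]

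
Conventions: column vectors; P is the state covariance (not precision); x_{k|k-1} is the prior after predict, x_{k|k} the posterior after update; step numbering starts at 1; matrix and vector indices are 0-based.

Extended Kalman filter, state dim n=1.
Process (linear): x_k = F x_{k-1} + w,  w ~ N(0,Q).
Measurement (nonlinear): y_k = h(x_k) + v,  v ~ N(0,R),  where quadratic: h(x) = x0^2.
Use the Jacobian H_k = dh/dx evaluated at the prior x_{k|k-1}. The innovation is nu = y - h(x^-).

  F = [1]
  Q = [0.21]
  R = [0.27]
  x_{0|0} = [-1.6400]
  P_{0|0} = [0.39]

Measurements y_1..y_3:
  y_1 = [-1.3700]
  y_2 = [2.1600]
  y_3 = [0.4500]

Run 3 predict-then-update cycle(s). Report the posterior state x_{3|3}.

step 1: x^-=[-1.6400]  P^-=[0.6000]  H_jac=[-3.2800]  S=[6.7250]  K=[-0.2926]  nu=[-4.0596]  x^+=[-0.4520]  P^+=[0.0241]
step 2: x^-=[-0.4520]  P^-=[0.2341]  H_jac=[-0.9040]  S=[0.4613]  K=[-0.4587]  nu=[1.9557]  x^+=[-1.3492]  P^+=[0.1370]
step 3: x^-=[-1.3492]  P^-=[0.3470]  H_jac=[-2.6983]  S=[2.7966]  K=[-0.3348]  nu=[-1.3702]  x^+=[-0.8904]  P^+=[0.0335]

x_post = [-0.8904]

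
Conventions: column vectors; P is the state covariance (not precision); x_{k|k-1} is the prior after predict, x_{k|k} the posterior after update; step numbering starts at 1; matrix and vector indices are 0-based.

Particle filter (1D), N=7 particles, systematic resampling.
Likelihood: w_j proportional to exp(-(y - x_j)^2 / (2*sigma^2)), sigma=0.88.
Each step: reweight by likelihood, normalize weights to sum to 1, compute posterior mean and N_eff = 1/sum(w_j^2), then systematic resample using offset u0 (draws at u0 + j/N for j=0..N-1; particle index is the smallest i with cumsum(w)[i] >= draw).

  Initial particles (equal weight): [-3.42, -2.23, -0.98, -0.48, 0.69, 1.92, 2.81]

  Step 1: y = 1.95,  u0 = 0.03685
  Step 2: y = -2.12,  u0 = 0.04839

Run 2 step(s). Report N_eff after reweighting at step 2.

step 1: w=[0.0000, 0.0000, 0.0020, 0.0110, 0.1790, 0.4986, 0.3095]  mean=1.9431  Neff=2.6560  idx=[4, 4, 5, 5, 5, 6, 6]
step 2: w=[0.4968, 0.4968, 0.0022, 0.0022, 0.0022, 0.0000, 0.0000]  mean=0.6980  Neff=2.0262  idx=[0, 0, 0, 0, 1, 1, 1]

N_eff = 2.0262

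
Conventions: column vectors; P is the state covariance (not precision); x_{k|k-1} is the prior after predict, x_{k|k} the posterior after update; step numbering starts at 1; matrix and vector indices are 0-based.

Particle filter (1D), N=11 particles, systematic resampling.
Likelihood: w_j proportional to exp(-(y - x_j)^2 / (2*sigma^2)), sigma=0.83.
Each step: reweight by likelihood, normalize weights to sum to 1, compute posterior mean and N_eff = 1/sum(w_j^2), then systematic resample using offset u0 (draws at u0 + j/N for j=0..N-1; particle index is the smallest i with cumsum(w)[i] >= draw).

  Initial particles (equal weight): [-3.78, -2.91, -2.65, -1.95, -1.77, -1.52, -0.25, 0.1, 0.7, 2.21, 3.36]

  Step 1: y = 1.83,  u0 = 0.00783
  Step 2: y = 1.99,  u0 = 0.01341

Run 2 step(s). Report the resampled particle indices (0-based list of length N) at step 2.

step 1: w=[0.0000, 0.0000, 0.0000, 0.0000, 0.0001, 0.0002, 0.0264, 0.0696, 0.2418, 0.5502, 0.1117]  mean=1.7605  Neff=2.6373  idx=[6, 8, 8, 8, 9, 9, 9, 9, 9, 9, 10]
step 2: w=[0.0038, 0.0429, 0.0429, 0.0429, 0.1385, 0.1385, 0.1385, 0.1385, 0.1385, 0.1385, 0.0367]  mean=2.0488  Neff=8.2005  idx=[1, 3, 4, 5, 5, 6, 7, 7, 8, 9, 9]

resampled_idx = [1, 3, 4, 5, 5, 6, 7, 7, 8, 9, 9]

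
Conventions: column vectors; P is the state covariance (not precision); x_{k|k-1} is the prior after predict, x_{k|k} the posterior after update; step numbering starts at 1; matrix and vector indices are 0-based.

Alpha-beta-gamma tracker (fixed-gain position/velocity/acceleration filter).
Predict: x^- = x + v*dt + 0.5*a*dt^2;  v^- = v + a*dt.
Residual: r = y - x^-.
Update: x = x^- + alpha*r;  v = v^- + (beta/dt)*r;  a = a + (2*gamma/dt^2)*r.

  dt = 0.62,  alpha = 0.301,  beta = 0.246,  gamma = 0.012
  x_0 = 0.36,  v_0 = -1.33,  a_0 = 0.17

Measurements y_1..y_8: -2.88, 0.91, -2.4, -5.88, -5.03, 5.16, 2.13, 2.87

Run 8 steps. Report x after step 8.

step 1: x_pred=-0.4319  r=-2.4481  x^+=-1.1688  v^+=-2.1959  a^+=0.0172
step 2: x_pred=-2.5270  r=3.4370  x^+=-1.4924  v^+=-0.8216  a^+=0.2317
step 3: x_pred=-1.9573  r=-0.4427  x^+=-2.0905  v^+=-0.8536  a^+=0.2041
step 4: x_pred=-2.5805  r=-3.2995  x^+=-3.5737  v^+=-2.0362  a^+=-0.0019
step 5: x_pred=-4.8365  r=-0.1935  x^+=-4.8947  v^+=-2.1141  a^+=-0.0140
step 6: x_pred=-6.2082  r=11.3682  x^+=-2.7864  v^+=2.3878  a^+=0.6958
step 7: x_pred=-1.1722  r=3.3022  x^+=-0.1782  v^+=4.1294  a^+=0.9020
step 8: x_pred=2.5554  r=0.3146  x^+=2.6501  v^+=4.8135  a^+=0.9216

x_post = 2.6501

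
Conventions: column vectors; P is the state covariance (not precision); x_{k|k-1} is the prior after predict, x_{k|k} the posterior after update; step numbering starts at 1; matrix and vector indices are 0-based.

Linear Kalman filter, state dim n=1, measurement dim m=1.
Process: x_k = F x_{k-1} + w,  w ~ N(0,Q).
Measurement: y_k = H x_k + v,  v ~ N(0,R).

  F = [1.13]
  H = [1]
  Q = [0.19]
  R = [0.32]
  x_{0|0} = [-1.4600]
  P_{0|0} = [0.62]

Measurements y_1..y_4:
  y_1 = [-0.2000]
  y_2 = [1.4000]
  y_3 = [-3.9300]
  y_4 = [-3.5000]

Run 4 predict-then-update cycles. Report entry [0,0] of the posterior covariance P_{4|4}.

step 1: x^-=[-1.6498]  P^-=[0.9817]  S=[1.3017]  K=[0.7542]  nu=[1.4498]  x^+=[-0.5564]  P^+=[0.2413]
step 2: x^-=[-0.6287]  P^-=[0.4982]  S=[0.8182]  K=[0.6089]  nu=[2.0287]  x^+=[0.6065]  P^+=[0.1948]
step 3: x^-=[0.6854]  P^-=[0.4388]  S=[0.7588]  K=[0.5783]  nu=[-4.6154]  x^+=[-1.9836]  P^+=[0.1850]
step 4: x^-=[-2.2415]  P^-=[0.4263]  S=[0.7463]  K=[0.5712]  nu=[-1.2585]  x^+=[-2.9604]  P^+=[0.1828]

P_post[0,0] = 0.1828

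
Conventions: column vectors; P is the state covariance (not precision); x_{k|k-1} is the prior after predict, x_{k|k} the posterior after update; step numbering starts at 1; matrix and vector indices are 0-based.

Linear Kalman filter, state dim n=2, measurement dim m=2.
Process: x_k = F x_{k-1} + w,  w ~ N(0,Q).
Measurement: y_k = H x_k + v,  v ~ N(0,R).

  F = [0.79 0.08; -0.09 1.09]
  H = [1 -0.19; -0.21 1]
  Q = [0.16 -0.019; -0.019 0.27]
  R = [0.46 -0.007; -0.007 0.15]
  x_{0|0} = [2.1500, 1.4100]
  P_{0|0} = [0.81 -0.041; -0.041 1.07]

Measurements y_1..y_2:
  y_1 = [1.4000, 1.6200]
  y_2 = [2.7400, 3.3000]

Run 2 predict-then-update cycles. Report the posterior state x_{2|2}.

step 1: x^-=[1.8113, 1.3434]  P^-=[0.6672 -0.0183; -0.0183 1.5559]  S=[1.1903 -0.4618; -0.4618 1.7430]  K=[0.5887 0.0651; 0.0930 0.9195]  nu=[-0.1561, 0.6570]  x^+=[1.7622, 1.9330]  P^+=[0.2827 0.0650; 0.0650 0.1509]
step 2: x^-=[1.5468, 1.9483]  P^-=[0.3456 0.0296; 0.0296 0.4388]  S=[0.8102 -0.1322; -0.1322 0.5917]  K=[0.4232 0.0219; 0.0549 0.7435]  nu=[1.5634, 1.6765]  x^+=[2.2451, 3.2806]  P^+=[0.2027 0.0429; 0.0429 0.1201]

x_post = [2.2451, 3.2806]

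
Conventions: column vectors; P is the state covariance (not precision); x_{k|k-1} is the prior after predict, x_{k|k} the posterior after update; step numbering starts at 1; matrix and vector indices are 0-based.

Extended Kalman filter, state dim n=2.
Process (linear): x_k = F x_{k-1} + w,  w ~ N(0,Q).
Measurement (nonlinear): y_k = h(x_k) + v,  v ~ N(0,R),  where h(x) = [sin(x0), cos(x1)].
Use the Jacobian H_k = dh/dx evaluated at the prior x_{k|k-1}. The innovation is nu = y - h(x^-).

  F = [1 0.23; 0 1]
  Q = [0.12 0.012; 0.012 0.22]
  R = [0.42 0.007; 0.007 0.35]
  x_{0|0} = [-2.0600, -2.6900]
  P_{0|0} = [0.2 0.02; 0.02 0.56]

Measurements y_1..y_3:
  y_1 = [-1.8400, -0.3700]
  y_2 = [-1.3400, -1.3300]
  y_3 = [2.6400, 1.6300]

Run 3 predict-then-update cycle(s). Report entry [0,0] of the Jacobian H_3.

H_jac[0,0] = -0.9646

step 1: x^-=[-2.6787, -2.6900]  P^-=[0.3588 0.1608; 0.1608 0.7800]  H_jac=[-0.8948 0.0000; 0.0000 0.4364]  S=[0.7073 -0.0558; -0.0558 0.4985]  K=[-0.4468 0.0908; -0.1509 0.6659]  nu=[-1.3935, 0.5298]  x^+=[-2.0080, -2.1270]  P^+=[0.2090 0.0656; 0.0656 0.5316]
step 2: x^-=[-2.4972, -2.1270]  P^-=[0.3873 0.1999; 0.1999 0.7516]  H_jac=[-0.7995 0.0000; 0.0000 0.8493]  S=[0.6676 -0.1287; -0.1287 0.8921]  K=[-0.4394 0.1269; -0.1043 0.7005]  nu=[-0.7393, -0.8021]  x^+=[-2.2742, -2.6117]  P^+=[0.2297 0.0487; 0.0487 0.2878]
step 3: x^-=[-2.8749, -2.6117]  P^-=[0.3873 0.1269; 0.1269 0.5078]  H_jac=[-0.9646 0.0000; 0.0000 0.5055]  S=[0.7804 -0.0549; -0.0549 0.4797]  K=[-0.4732 0.0796; -0.1202 0.5213]  nu=[2.9036, 2.4928]  x^+=[-4.0504, -1.6611]  P^+=[0.2054 0.0485; 0.0485 0.3593]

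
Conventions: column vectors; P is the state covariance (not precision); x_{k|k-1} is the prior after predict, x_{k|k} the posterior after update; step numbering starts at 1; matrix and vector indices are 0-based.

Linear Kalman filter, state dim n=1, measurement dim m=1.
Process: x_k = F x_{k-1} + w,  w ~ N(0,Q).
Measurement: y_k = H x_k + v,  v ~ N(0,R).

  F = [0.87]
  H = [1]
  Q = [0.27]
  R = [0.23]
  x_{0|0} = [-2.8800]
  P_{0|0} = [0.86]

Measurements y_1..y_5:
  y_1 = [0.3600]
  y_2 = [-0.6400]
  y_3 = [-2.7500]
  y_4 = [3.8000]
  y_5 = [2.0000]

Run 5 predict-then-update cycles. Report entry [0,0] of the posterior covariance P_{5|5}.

P_post[0,0] = 0.1430

step 1: x^-=[-2.5056]  P^-=[0.9209]  S=[1.1509]  K=[0.8002]  nu=[2.8656]  x^+=[-0.2127]  P^+=[0.1840]
step 2: x^-=[-0.1850]  P^-=[0.4093]  S=[0.6393]  K=[0.6402]  nu=[-0.4550]  x^+=[-0.4763]  P^+=[0.1473]
step 3: x^-=[-0.4144]  P^-=[0.3815]  S=[0.6115]  K=[0.6238]  nu=[-2.3356]  x^+=[-1.8715]  P^+=[0.1435]
step 4: x^-=[-1.6282]  P^-=[0.3786]  S=[0.6086]  K=[0.6221]  nu=[5.4282]  x^+=[1.7486]  P^+=[0.1431]
step 5: x^-=[1.5213]  P^-=[0.3783]  S=[0.6083]  K=[0.6219]  nu=[0.4787]  x^+=[1.8190]  P^+=[0.1430]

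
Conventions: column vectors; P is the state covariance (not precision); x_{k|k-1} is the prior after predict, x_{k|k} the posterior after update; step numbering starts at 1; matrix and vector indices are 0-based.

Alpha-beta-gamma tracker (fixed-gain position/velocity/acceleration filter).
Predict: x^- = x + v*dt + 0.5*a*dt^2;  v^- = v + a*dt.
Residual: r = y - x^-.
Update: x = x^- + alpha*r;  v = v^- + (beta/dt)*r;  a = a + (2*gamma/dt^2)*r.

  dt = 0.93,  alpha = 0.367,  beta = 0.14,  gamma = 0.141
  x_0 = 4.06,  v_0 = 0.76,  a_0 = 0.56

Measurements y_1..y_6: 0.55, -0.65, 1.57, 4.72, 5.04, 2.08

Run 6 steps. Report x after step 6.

x_post = 0.6966

step 1: x_pred=5.0090  r=-4.4590  x^+=3.3725  v^+=0.6096  a^+=-0.8938
step 2: x_pred=3.5529  r=-4.2029  x^+=2.0104  v^+=-0.8544  a^+=-2.2642
step 3: x_pred=0.2367  r=1.3333  x^+=0.7260  v^+=-2.7594  a^+=-1.8295
step 4: x_pred=-2.6314  r=7.3514  x^+=0.0666  v^+=-3.3541  a^+=0.5675
step 5: x_pred=-2.8074  r=7.8474  x^+=0.0726  v^+=-1.6451  a^+=3.1261
step 6: x_pred=-0.1054  r=2.1854  x^+=0.6966  v^+=1.5912  a^+=3.8386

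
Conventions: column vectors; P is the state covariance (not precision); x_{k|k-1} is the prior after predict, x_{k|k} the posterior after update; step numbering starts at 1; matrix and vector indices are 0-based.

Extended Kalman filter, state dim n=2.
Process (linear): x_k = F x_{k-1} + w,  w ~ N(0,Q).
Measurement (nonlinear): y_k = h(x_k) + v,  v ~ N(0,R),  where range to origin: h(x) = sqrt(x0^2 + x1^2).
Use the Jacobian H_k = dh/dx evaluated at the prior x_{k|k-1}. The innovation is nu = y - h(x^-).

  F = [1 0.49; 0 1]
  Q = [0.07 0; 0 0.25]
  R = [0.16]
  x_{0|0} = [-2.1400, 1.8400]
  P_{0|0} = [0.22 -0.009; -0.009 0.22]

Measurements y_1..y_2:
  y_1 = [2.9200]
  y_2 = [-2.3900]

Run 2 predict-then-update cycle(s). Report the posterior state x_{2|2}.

x_post = [-2.0138, -1.3438]

step 1: x^-=[-1.2384, 1.8400]  P^-=[0.3340 0.0988; 0.0988 0.4700]  H_jac=[-0.5584 0.8296]  S=[0.4961]  K=[-0.2107; 0.6748]  nu=[0.7021]  x^+=[-1.3863, 2.3138]  P^+=[0.3120 0.1693; 0.1693 0.2441]
step 2: x^-=[-0.2526, 2.3138]  P^-=[0.6065 0.2890; 0.2890 0.4941]  H_jac=[-0.1085 0.9941]  S=[0.5931]  K=[0.3733; 0.7753]  nu=[-4.7175]  x^+=[-2.0138, -1.3438]  P^+=[0.5239 0.1173; 0.1173 0.1376]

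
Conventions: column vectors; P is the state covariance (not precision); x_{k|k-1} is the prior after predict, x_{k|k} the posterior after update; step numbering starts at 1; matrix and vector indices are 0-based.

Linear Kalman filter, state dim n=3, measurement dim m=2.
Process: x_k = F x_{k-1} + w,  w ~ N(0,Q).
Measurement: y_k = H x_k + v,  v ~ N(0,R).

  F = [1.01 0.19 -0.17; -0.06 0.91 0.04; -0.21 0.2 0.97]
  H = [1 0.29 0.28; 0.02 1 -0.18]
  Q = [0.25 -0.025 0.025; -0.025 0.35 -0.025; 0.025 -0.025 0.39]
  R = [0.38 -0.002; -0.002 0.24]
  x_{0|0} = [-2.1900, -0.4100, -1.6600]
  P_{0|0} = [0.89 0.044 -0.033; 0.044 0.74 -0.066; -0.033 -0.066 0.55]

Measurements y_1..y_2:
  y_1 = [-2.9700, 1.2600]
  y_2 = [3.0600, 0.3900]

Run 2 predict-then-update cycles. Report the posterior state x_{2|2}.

x_post = [0.9546, 0.5821, -0.6587]

step 1: x^-=[-2.0076, -0.3081, -1.2323]  P^-=[1.2330 0.0932 -0.2626; 0.0932 0.9574 0.0767; -0.2626 0.0767 0.9605]  S=[1.6883 0.4090; 0.4090 1.2070]  K=[0.7295 -0.1103; 0.0465 0.7676; 0.0406 -0.0978]  nu=[-0.5280, 1.3864]  x^+=[-2.5457, 0.7315, -1.3893]  P^+=[0.3857 -0.0887 -0.2947; -0.0887 0.2135 0.1532; -0.2947 0.1532 0.9494]
step 2: x^-=[-2.1960, 0.7629, -0.6667]  P^-=[0.7358 -0.1359 -0.4958; -0.1359 0.5519 0.2297; -0.4958 0.2297 1.4958]  S=[0.9603 0.0995; 0.0995 0.7562]  K=[0.5931 -0.1203; 0.0229 0.6687; -0.0041 -0.0649]  nu=[5.2215, -0.4490]  x^+=[0.9546, 0.5821, -0.6587]  P^+=[0.4013 -0.1273 -0.4956; -0.1273 0.2103 0.2630; -0.4956 0.2630 1.4925]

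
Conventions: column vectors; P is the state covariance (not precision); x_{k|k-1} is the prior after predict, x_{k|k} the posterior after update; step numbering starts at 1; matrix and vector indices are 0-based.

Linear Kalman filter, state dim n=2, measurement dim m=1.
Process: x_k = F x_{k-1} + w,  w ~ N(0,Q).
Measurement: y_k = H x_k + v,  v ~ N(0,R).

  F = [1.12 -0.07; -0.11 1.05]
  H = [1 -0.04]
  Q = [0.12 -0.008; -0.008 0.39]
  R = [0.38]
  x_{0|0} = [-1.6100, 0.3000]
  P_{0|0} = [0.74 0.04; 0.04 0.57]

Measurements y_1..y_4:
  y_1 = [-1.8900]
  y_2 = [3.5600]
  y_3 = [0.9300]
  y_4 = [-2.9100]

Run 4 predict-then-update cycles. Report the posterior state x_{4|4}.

x_post = [-0.8399, 1.1266]

step 1: x^-=[-1.8242, 0.4921]  P^-=[1.0448 -0.0937; -0.0937 1.0181]  S=[1.4339]  K=[0.7312; -0.0938]  nu=[-0.0461]  x^+=[-1.8579, 0.4964]  P^+=[0.2781 0.0046; 0.0046 1.0055]
step 2: x^-=[-2.1156, 0.7256]  P^-=[0.4730 -0.1107; -0.1107 1.5009]  S=[0.8643]  K=[0.5524; -0.1976]  nu=[5.7046]  x^+=[1.0357, -0.4015]  P^+=[0.2093 -0.0164; -0.0164 1.4672]
step 3: x^-=[1.1881, -0.5355]  P^-=[0.3923 -0.1610; -0.1610 2.0139]  S=[0.7884]  K=[0.5057; -0.3064]  nu=[-0.2795]  x^+=[1.0467, -0.4499]  P^+=[0.1906 -0.0389; -0.0389 1.9398]
step 4: x^-=[1.2038, -0.5875]  P^-=[0.3747 -0.2201; -0.2201 2.5400]  S=[0.7764]  K=[0.4940; -0.4143]  nu=[-4.1373]  x^+=[-0.8399, 1.1266]  P^+=[0.1853 -0.0612; -0.0612 2.4067]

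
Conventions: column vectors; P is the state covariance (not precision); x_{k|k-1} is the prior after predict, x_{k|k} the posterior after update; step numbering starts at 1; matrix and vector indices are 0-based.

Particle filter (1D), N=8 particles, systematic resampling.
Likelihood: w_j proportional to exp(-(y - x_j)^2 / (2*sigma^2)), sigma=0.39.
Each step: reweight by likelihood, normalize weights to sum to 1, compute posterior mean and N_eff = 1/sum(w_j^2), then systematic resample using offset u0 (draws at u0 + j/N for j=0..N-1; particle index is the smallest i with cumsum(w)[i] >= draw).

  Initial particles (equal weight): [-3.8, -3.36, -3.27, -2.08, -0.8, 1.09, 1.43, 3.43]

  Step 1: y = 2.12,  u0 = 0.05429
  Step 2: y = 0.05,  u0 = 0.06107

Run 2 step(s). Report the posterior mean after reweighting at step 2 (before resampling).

post_mean = 1.1984

step 1: w=[0.0000, 0.0000, 0.0000, 0.0000, 0.0000, 0.1257, 0.8597, 0.0146]  mean=1.4164  Neff=1.3244  idx=[5, 6, 6, 6, 6, 6, 6, 6]
step 2: w=[0.6811, 0.0456, 0.0456, 0.0456, 0.0456, 0.0456, 0.0456, 0.0456]  mean=1.1984  Neff=2.0901  idx=[0, 0, 0, 0, 0, 1, 3, 6]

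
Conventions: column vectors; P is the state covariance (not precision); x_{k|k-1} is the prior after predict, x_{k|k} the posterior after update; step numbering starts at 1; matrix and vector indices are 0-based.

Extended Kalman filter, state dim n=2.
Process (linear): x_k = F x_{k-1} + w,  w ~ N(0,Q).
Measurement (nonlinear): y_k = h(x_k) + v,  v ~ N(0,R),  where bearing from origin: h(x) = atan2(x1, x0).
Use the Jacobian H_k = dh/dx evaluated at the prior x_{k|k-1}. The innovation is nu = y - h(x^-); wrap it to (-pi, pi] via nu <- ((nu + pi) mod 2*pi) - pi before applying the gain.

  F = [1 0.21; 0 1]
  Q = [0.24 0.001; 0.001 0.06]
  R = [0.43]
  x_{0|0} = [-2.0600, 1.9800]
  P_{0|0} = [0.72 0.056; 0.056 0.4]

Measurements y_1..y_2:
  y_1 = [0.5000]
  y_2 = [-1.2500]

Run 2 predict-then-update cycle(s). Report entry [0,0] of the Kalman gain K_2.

K[0,0] = -0.7236

step 1: x^-=[-1.6442, 1.9800]  P^-=[1.0012 0.1410; 0.1410 0.4600]  H_jac=[-0.2989 -0.2482]  S=[0.5687]  K=[-0.5878; -0.2749]  nu=[-1.7638]  x^+=[-0.6075, 2.4648]  P^+=[0.8047 0.0491; 0.0491 0.4170]
step 2: x^-=[-0.0899, 2.4648]  P^-=[1.0837 0.1377; 0.1377 0.4770]  H_jac=[-0.4052 -0.0148]  S=[0.6097]  K=[-0.7236; -0.1031]  nu=[-2.8573]  x^+=[1.9775, 2.7593]  P^+=[0.7645 0.0922; 0.0922 0.4706]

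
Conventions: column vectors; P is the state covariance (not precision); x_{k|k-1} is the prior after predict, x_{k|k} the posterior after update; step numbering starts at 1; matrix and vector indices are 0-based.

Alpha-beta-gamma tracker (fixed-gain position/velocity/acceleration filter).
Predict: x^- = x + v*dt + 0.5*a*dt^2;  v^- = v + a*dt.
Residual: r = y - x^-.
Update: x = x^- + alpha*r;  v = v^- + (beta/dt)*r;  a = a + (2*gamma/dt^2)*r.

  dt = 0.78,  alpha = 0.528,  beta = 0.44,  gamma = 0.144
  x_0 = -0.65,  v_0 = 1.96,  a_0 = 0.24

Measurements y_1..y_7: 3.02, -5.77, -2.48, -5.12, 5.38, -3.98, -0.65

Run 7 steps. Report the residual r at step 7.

step 1: x_pred=0.9518  r=2.0682  x^+=2.0438  v^+=3.3139  a^+=1.2190
step 2: x_pred=4.9995  r=-10.7695  x^+=-0.6868  v^+=-1.8104  a^+=-3.8789
step 3: x_pred=-3.2789  r=0.7989  x^+=-2.8571  v^+=-4.3853  a^+=-3.5008
step 4: x_pred=-7.3425  r=2.2225  x^+=-6.1690  v^+=-5.8622  a^+=-2.4487
step 5: x_pred=-11.4864  r=16.8664  x^+=-2.5809  v^+=1.7422  a^+=5.5354
step 6: x_pred=0.4619  r=-4.4419  x^+=-1.8834  v^+=3.5542  a^+=3.4327
step 7: x_pred=1.9331  r=-2.5831  x^+=0.5692  v^+=4.7746  a^+=2.2100

resid = -2.5831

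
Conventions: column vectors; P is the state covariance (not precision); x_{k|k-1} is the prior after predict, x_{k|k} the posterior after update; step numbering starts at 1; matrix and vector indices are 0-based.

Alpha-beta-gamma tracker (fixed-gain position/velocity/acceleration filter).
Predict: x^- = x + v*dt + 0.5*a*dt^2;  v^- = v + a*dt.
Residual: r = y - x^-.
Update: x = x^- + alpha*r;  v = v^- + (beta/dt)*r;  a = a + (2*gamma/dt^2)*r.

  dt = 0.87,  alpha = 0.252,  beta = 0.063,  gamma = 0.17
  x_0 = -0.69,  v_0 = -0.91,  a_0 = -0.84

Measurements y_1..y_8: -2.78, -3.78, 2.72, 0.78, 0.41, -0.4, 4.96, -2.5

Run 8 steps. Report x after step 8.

step 1: x_pred=-1.7996  r=-0.9804  x^+=-2.0467  v^+=-1.7118  a^+=-1.2804
step 2: x_pred=-4.0205  r=0.2405  x^+=-3.9599  v^+=-2.8083  a^+=-1.1724
step 3: x_pred=-6.8468  r=9.5668  x^+=-4.4360  v^+=-3.1355  a^+=3.1250
step 4: x_pred=-5.9812  r=6.7612  x^+=-4.2774  v^+=0.0729  a^+=6.1622
step 5: x_pred=-1.8819  r=2.2919  x^+=-1.3043  v^+=5.5999  a^+=7.1917
step 6: x_pred=6.2893  r=-6.6893  x^+=4.6036  v^+=11.3723  a^+=4.1869
step 7: x_pred=16.0820  r=-11.1220  x^+=13.2793  v^+=14.2095  a^+=-0.8092
step 8: x_pred=25.3353  r=-27.8353  x^+=18.3208  v^+=11.4899  a^+=-13.3128

x_post = 18.3208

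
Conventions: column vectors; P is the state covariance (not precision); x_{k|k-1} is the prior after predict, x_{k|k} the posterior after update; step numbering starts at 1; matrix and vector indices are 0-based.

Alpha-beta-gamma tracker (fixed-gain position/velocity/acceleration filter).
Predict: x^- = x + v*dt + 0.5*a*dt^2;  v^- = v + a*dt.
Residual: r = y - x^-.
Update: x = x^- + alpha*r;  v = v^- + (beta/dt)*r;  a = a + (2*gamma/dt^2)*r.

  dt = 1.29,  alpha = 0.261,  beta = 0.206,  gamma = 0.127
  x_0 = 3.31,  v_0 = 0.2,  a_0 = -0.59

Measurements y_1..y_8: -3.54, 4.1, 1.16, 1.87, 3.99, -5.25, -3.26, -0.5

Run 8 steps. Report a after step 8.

a_post = -1.8231

step 1: x_pred=3.0771  r=-6.6171  x^+=1.3500  v^+=-1.6178  a^+=-1.6000
step 2: x_pred=-2.0682  r=6.1682  x^+=-0.4583  v^+=-2.6968  a^+=-0.6585
step 3: x_pred=-4.4851  r=5.6451  x^+=-3.0117  v^+=-2.6448  a^+=0.2031
step 4: x_pred=-6.2545  r=8.1245  x^+=-4.1340  v^+=-1.0854  a^+=1.4432
step 5: x_pred=-4.3333  r=8.3233  x^+=-2.1610  v^+=2.1055  a^+=2.7136
step 6: x_pred=2.8130  r=-8.0630  x^+=0.7086  v^+=4.3185  a^+=1.4829
step 7: x_pred=7.5133  r=-10.7733  x^+=4.7015  v^+=4.5111  a^+=-0.1614
step 8: x_pred=10.3865  r=-10.8865  x^+=7.5451  v^+=2.5644  a^+=-1.8231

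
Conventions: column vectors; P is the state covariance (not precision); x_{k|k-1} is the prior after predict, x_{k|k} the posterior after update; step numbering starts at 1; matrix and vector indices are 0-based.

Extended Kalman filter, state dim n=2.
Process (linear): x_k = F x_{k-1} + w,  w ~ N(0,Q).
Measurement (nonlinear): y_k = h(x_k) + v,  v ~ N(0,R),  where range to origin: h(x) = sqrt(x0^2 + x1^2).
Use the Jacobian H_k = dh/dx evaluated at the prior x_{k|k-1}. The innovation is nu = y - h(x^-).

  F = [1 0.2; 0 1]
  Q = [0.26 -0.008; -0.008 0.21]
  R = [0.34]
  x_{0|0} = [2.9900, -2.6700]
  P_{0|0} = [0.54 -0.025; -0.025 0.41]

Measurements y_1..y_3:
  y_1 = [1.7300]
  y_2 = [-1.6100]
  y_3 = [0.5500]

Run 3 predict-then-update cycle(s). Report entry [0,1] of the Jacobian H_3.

H_jac[0,1] = 0.1515

step 1: x^-=[2.4560, -2.6700]  P^-=[0.8064 0.0490; 0.0490 0.6200]  H_jac=[0.6770 -0.7360]  S=[0.9966]  K=[0.5116; -0.4246]  nu=[-1.8978]  x^+=[1.4851, -1.8642]  P^+=[0.5455 0.2655; 0.2655 0.4403]
step 2: x^-=[1.1122, -1.8642]  P^-=[0.9294 0.3455; 0.3455 0.6503]  H_jac=[0.5124 -0.8588]  S=[0.7595]  K=[0.2362; -0.5022]  nu=[-3.7808]  x^+=[0.2191, 0.0346]  P^+=[0.8870 0.4357; 0.4357 0.4588]
step 3: x^-=[0.2260, 0.0346]  P^-=[1.3396 0.5194; 0.5194 0.6688]  H_jac=[0.9885 0.1515]  S=[1.8197]  K=[0.7709; 0.3378]  nu=[0.3213]  x^+=[0.4737, 0.1432]  P^+=[0.2582 0.0455; 0.0455 0.4611]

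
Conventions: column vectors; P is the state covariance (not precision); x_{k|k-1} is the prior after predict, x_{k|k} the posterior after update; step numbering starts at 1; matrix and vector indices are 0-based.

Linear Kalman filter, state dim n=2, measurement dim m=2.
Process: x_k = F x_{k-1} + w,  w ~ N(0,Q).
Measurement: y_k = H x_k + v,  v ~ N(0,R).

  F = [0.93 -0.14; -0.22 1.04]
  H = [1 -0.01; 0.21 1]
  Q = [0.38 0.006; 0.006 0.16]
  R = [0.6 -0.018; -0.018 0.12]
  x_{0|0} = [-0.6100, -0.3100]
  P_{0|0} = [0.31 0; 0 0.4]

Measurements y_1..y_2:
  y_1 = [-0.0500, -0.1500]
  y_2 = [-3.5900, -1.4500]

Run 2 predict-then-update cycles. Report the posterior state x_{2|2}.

x_post = [-2.0370, -0.6678]

step 1: x^-=[-0.5239, -0.1882]  P^-=[0.6560 -0.1157; -0.1157 0.6076]  S=[1.2583 -0.0017; -0.0017 0.7080]  K=[0.5223 0.0325; -0.0956 0.8237]  nu=[0.4720, 0.1482]  x^+=[-0.2726, -0.1112]  P^+=[0.3121 -0.0710; -0.0710 0.1155]
step 2: x^-=[-0.2379, -0.0557]  P^-=[0.6707 -0.1456; -0.1456 0.3325]  S=[1.2736 -0.0257; -0.0257 0.4210]  K=[0.5282 0.0211; -0.1025 0.7110]  nu=[-3.3526, -1.3443]  x^+=[-2.0370, -0.6678]  P^+=[0.3158 -0.0733; -0.0733 0.1026]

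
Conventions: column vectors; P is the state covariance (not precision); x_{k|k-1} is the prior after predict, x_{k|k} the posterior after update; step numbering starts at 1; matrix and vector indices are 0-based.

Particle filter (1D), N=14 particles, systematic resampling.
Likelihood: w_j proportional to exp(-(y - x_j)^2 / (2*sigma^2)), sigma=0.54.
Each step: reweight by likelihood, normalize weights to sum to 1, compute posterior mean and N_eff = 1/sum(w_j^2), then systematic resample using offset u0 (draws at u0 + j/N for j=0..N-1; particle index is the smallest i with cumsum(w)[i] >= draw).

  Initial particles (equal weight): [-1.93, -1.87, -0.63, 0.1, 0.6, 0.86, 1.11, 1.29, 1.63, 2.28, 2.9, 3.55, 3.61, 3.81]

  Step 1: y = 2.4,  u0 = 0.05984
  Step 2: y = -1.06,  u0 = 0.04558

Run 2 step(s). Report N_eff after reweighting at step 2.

N_eff = 1.2171

step 1: w=[0.0000, 0.0000, 0.0000, 0.0000, 0.0016, 0.0071, 0.0240, 0.0502, 0.1504, 0.4054, 0.2707, 0.0430, 0.0338, 0.0137]  mean=2.3800  Neff=3.7511  idx=[7, 8, 8, 9, 9, 9, 9, 9, 9, 10, 10, 10, 11, 13]
step 2: w=[0.9039, 0.0479, 0.0479, 0.0001, 0.0001, 0.0001, 0.0001, 0.0001, 0.0001, 0.0000, 0.0000, 0.0000, 0.0000, 0.0000]  mean=1.3229  Neff=1.2171  idx=[0, 0, 0, 0, 0, 0, 0, 0, 0, 0, 0, 0, 0, 2]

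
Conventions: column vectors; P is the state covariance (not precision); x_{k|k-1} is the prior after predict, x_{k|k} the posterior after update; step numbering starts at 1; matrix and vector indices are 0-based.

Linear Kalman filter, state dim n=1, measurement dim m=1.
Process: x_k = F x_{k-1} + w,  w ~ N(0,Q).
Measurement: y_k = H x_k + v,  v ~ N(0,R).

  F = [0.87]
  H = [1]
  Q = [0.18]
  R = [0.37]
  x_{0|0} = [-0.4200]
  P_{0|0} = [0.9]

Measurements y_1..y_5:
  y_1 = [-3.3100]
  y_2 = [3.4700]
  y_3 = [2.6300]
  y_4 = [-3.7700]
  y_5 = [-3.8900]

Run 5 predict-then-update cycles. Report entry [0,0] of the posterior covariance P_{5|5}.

step 1: x^-=[-0.3654]  P^-=[0.8612]  S=[1.2312]  K=[0.6995]  nu=[-2.9446]  x^+=[-2.4251]  P^+=[0.2588]
step 2: x^-=[-2.1098]  P^-=[0.3759]  S=[0.7459]  K=[0.5039]  nu=[5.5798]  x^+=[0.7021]  P^+=[0.1865]
step 3: x^-=[0.6108]  P^-=[0.3211]  S=[0.6911]  K=[0.4646]  nu=[2.0192]  x^+=[1.5490]  P^+=[0.1719]
step 4: x^-=[1.3477]  P^-=[0.3101]  S=[0.6801]  K=[0.4560]  nu=[-5.1177]  x^+=[-0.9859]  P^+=[0.1687]
step 5: x^-=[-0.8577]  P^-=[0.3077]  S=[0.6777]  K=[0.4540]  nu=[-3.0323]  x^+=[-2.2345]  P^+=[0.1680]

P_post[0,0] = 0.1680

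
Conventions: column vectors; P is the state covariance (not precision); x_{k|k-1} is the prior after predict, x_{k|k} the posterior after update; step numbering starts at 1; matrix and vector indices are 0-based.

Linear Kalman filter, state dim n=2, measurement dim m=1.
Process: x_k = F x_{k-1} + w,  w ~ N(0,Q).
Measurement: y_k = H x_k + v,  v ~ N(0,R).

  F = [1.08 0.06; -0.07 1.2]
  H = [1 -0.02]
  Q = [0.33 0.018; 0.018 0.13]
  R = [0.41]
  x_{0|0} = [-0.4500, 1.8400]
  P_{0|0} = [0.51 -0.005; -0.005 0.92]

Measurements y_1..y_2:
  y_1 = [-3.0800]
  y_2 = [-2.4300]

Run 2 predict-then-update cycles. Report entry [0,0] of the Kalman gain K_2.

K[0,0] = 0.6211

step 1: x^-=[-0.3756, 2.2395]  P^-=[0.9275 0.0392; 0.0392 1.4581]  S=[1.3365]  K=[0.6934; 0.0075]  nu=[-2.6596]  x^+=[-2.2197, 2.2195]  P^+=[0.2849 0.0322; 0.0322 1.4581]
step 2: x^-=[-2.2642, 2.8188]  P^-=[0.6718 0.1431; 0.1431 2.2256]  S=[1.0769]  K=[0.6211; 0.0915]  nu=[-0.1095]  x^+=[-2.3321, 2.8087]  P^+=[0.2563 0.0819; 0.0819 2.2166]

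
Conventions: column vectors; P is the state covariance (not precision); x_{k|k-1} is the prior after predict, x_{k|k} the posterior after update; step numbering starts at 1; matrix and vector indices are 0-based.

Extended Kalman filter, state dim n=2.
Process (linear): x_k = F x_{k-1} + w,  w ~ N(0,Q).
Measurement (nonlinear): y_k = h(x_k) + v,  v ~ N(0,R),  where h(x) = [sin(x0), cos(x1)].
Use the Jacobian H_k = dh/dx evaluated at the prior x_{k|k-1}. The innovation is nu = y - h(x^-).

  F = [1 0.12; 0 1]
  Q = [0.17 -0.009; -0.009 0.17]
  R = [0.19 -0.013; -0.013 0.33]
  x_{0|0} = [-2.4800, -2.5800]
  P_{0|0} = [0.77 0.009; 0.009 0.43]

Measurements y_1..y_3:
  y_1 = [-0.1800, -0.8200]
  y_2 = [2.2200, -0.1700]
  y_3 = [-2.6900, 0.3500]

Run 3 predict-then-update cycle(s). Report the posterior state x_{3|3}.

x_post = [-5.8372, -1.8683]

step 1: x^-=[-2.7896, -2.5800]  P^-=[0.9484 0.0516; 0.0516 0.6000]  H_jac=[-0.9387 0.0000; 0.0000 0.5325]  S=[1.0256 -0.0388; -0.0388 0.5002]  K=[-0.8684 -0.0124; -0.0231 0.6370]  nu=[0.1648, 0.0264]  x^+=[-2.9330, -2.5670]  P^+=[0.1756 0.0135; 0.0135 0.3953]
step 2: x^-=[-3.2411, -2.5670]  P^-=[0.3545 0.0519; 0.0519 0.5653]  H_jac=[-0.9951 0.0000; 0.0000 0.5435]  S=[0.5410 -0.0411; -0.0411 0.4970]  K=[-0.6518 0.0029; -0.0489 0.6142]  nu=[2.1207, 0.6694]  x^+=[-4.6214, -2.2595]  P^+=[0.1245 0.0174; 0.0174 0.3741]
step 3: x^-=[-4.8926, -2.2595]  P^-=[0.3041 0.0532; 0.0532 0.5441]  H_jac=[0.1792 0.0000; 0.0000 0.7721]  S=[0.1998 -0.0056; -0.0056 0.6543]  K=[0.2746 0.0652; 0.0659 0.6426]  nu=[-3.6738, 0.9855]  x^+=[-5.8372, -1.8683]  P^+=[0.2864 0.0232; 0.0232 0.2735]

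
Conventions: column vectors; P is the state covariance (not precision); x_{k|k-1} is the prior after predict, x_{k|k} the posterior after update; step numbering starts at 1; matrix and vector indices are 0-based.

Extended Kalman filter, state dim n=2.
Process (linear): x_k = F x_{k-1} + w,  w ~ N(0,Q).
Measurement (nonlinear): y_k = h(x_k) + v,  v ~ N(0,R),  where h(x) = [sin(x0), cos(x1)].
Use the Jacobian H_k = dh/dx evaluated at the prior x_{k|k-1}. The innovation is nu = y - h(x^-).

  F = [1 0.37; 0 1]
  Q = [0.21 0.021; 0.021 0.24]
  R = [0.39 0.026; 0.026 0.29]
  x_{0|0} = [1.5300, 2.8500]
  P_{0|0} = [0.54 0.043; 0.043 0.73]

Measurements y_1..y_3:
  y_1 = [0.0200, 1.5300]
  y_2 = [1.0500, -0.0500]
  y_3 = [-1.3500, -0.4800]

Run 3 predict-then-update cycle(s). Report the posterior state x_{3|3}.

step 1: x^-=[2.5845, 2.8500]  P^-=[0.8818 0.3341; 0.3341 0.9700]  H_jac=[-0.8488 0.0000; 0.0000 -0.2875]  S=[1.0253 0.1075; 0.1075 0.3702]  K=[-0.7249 -0.0489; -0.2038 -0.6941]  nu=[-0.5087, 2.4878]  x^+=[2.8316, 1.2268]  P^+=[0.3346 0.1149; 0.1149 0.7186]
step 2: x^-=[3.2855, 1.2268]  P^-=[0.7280 0.4018; 0.4018 0.9586]  H_jac=[-0.9897 0.0000; 0.0000 -0.9414]  S=[1.1030 0.4004; 0.4004 1.1396]  K=[-0.6105 -0.1174; -0.0838 -0.7625]  nu=[1.1934, -0.3872]  x^+=[2.6023, 1.4221]  P^+=[0.2437 0.0530; 0.0530 0.2372]
step 3: x^-=[3.1285, 1.4221]  P^-=[0.5254 0.1618; 0.1618 0.4772]  H_jac=[-0.9999 0.0000; 0.0000 -0.9890]  S=[0.9153 0.1860; 0.1860 0.7567]  K=[-0.5589 -0.0741; -0.0527 -0.6107]  nu=[-1.3631, -0.6281]  x^+=[3.9369, 1.8775]  P^+=[0.2199 0.0364; 0.0364 0.1805]

x_post = [3.9369, 1.8775]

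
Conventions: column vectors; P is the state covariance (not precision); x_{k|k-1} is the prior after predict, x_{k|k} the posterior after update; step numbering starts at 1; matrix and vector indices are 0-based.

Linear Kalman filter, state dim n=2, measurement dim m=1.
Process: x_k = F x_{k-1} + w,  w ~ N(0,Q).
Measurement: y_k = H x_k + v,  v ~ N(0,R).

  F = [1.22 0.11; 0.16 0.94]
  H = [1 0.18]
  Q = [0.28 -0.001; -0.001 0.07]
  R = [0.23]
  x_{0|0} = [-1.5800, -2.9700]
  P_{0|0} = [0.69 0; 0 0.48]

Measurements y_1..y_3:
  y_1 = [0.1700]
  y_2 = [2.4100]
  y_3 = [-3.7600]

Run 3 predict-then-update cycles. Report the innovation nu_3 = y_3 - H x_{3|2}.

innov = [-5.6695]

step 1: x^-=[-2.2543, -3.0446]  P^-=[1.3128 0.1833; 0.1833 0.5118]  S=[1.6254]  K=[0.8280; 0.1695]  nu=[2.9723]  x^+=[0.2068, -2.5409]  P^+=[0.1985 -0.0447; -0.0447 0.4651]
step 2: x^-=[-0.0272, -2.3554]  P^-=[0.5691 0.0337; 0.0337 0.4726]  S=[0.8265]  K=[0.6958; 0.1437]  nu=[2.8612]  x^+=[1.9637, -1.9441]  P^+=[0.1689 -0.0489; -0.0489 0.4555]
step 3: x^-=[2.1819, -1.5132]  P^-=[0.5237 0.0221; 0.0221 0.4621]  S=[0.7766]  K=[0.6794; 0.1355]  nu=[-5.6695]  x^+=[-1.6702, -2.2817]  P^+=[0.1652 -0.0494; -0.0494 0.4478]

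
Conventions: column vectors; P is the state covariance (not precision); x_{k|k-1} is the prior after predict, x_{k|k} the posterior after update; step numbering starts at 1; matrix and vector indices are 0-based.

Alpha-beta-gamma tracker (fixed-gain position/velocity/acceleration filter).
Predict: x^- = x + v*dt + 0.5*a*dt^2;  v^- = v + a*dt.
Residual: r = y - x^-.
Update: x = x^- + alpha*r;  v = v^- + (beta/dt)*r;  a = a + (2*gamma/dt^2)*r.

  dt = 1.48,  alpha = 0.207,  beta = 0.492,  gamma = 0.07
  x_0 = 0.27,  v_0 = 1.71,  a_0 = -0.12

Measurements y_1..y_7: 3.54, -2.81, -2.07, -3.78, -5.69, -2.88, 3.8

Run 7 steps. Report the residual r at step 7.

step 1: x_pred=2.6694  r=0.8706  x^+=2.8496  v^+=1.8218  a^+=-0.0644
step 2: x_pred=5.4754  r=-8.2854  x^+=3.7603  v^+=-1.0278  a^+=-0.5939
step 3: x_pred=1.5888  r=-3.6588  x^+=0.8314  v^+=-3.1231  a^+=-0.8278
step 4: x_pred=-4.6973  r=0.9173  x^+=-4.5074  v^+=-4.0432  a^+=-0.7691
step 5: x_pred=-11.3337  r=5.6437  x^+=-10.1655  v^+=-3.3054  a^+=-0.4084
step 6: x_pred=-15.5048  r=12.6248  x^+=-12.8914  v^+=0.2870  a^+=0.3985
step 7: x_pred=-12.0302  r=15.8302  x^+=-8.7534  v^+=6.1393  a^+=1.4103

resid = 15.8302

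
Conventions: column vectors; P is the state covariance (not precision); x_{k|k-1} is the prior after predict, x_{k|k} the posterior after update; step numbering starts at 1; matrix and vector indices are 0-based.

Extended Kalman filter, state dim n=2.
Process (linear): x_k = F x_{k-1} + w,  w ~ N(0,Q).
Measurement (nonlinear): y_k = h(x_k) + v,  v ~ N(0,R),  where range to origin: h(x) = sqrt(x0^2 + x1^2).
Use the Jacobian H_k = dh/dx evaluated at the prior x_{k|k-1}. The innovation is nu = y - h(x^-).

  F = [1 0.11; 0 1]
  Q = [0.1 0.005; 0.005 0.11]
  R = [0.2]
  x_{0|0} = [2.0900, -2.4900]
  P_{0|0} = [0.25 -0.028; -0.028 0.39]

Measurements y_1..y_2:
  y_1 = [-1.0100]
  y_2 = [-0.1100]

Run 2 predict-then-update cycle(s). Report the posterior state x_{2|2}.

x_post = [0.1208, -0.1592]

step 1: x^-=[1.8161, -2.4900]  P^-=[0.3486 0.0199; 0.0199 0.5000]  H_jac=[0.5893 -0.8079]  S=[0.6285]  K=[0.3012; -0.6241]  nu=[-4.0919]  x^+=[0.5834, 0.0639]  P^+=[0.2915 0.1381; 0.1381 0.2552]
step 2: x^-=[0.5905, 0.0639]  P^-=[0.4250 0.1711; 0.1711 0.3652]  H_jac=[0.9942 0.1076]  S=[0.6609]  K=[0.6672; 0.3169]  nu=[-0.7039]  x^+=[0.1208, -0.1592]  P^+=[0.1308 0.0314; 0.0314 0.2988]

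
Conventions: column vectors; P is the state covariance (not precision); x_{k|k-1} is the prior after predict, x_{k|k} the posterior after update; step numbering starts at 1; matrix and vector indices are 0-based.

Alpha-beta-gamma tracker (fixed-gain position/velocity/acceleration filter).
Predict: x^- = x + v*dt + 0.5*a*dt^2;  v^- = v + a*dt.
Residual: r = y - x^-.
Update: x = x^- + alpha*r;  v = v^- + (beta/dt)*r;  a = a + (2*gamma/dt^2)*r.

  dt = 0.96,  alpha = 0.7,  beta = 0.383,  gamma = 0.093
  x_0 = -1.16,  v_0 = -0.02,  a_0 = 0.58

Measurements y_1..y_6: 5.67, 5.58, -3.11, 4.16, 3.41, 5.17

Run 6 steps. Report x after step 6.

step 1: x_pred=-0.9119  r=6.5819  x^+=3.6954  v^+=3.1627  a^+=1.9084
step 2: x_pred=7.6110  r=-2.0310  x^+=6.1893  v^+=4.1845  a^+=1.4985
step 3: x_pred=10.8969  r=-14.0069  x^+=1.0921  v^+=0.0348  a^+=-1.3284
step 4: x_pred=0.5134  r=3.6466  x^+=3.0660  v^+=0.2144  a^+=-0.5925
step 5: x_pred=2.9988  r=0.4112  x^+=3.2867  v^+=-0.1903  a^+=-0.5095
step 6: x_pred=2.8692  r=2.3008  x^+=4.4798  v^+=0.2385  a^+=-0.0451

x_post = 4.4798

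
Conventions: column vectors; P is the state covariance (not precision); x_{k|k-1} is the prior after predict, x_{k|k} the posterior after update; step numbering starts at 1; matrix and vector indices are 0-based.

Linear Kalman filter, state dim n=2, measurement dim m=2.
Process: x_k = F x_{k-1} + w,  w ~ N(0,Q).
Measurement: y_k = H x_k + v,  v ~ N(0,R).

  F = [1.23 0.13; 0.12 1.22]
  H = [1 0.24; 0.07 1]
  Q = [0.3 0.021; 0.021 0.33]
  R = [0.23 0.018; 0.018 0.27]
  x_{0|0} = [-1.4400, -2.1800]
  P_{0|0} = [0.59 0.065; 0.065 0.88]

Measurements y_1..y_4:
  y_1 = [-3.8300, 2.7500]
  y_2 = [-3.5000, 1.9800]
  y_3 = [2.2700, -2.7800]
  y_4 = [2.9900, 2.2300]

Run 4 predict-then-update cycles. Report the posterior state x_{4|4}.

x_post = [1.9980, 1.2534]

step 1: x^-=[-2.0546, -2.8324]  P^-=[1.2283 0.3462; 0.3462 1.6673]  S=[1.7205 0.8562; 0.8562 1.9918]  K=[0.8322 -0.1408; 0.0142 0.8431]  nu=[-1.0956, 5.7262]  x^+=[-3.7724, 1.9800]  P^+=[0.1977 -0.0369; -0.0369 0.2305]
step 2: x^-=[-4.3826, 1.9629]  P^-=[0.5913 0.0308; 0.0308 0.6651]  S=[0.8744 0.2504; 0.2504 0.9423]  K=[0.7173 -0.1139; 0.0163 0.7038]  nu=[0.4116, 0.3239]  x^+=[-4.1243, 2.1975]  P^+=[0.1701 -0.0298; -0.0298 0.1924]
step 3: x^-=[-4.7873, 2.1861]  P^-=[0.5510 0.0315; 0.0315 0.6101]  S=[0.8313 0.2350; 0.2350 0.8872]  K=[0.7022 -0.1070; 0.0204 0.6847]  nu=[6.5326, -4.6310]  x^+=[0.2957, -0.8513]  P^+=[0.1663 -0.0279; -0.0279 0.1872]
step 4: x^-=[0.2531, -1.0031]  P^-=[0.5458 0.0329; 0.0329 0.6029]  S=[0.8263 0.2344; 0.2344 0.8801]  K=[0.7000 -0.1056; 0.0216 0.6818]  nu=[2.9777, 3.2154]  x^+=[1.9980, 1.2534]  P^+=[0.1657 -0.0275; -0.0275 0.1864]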